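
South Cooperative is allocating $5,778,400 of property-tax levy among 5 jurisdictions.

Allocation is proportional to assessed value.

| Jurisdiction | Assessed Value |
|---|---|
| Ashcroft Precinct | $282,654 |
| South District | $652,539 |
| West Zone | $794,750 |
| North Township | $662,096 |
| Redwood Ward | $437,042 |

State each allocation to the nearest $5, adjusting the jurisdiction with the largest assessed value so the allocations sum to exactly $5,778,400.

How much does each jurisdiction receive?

Ashcroft Precinct: $577,320 | South District: $1,332,810 | West Zone: $1,623,280 | North Township: $1,352,330 | Redwood Ward: $892,660

Total assessed value = 2,829,081.
Pro-rata amounts: Ashcroft Precinct 282,654/2,829,081 × $5,778,400 = 577,321.00; South District 652,539/2,829,081 × $5,778,400 = 1,332,811.38; West Zone 794,750/2,829,081 × $5,778,400 = 1,623,277.45; North Township 662,096/2,829,081 × $5,778,400 = 1,352,331.56; Redwood Ward 437,042/2,829,081 × $5,778,400 = 892,658.60.
Rounded to nearest $5: Ashcroft Precinct $577,320; South District $1,332,810; West Zone $1,623,275; North Township $1,352,330; Redwood Ward $892,660. Sum = $5,778,395.
Difference $5,778,400 − $5,778,395 = +$5 applied to largest assessed value (West Zone): West Zone becomes $1,623,280.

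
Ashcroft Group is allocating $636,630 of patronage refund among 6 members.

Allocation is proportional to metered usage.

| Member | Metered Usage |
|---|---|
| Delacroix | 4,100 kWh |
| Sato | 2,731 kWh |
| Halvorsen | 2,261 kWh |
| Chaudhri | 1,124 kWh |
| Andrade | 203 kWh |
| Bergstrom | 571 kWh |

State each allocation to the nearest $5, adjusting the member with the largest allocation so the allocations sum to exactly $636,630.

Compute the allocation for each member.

Delacroix: $237,510 | Sato: $158,200 | Halvorsen: $130,975 | Chaudhri: $65,110 | Andrade: $11,760 | Bergstrom: $33,075

Total metered usage = 10,990.
Pro-rata amounts: Delacroix 4,100/10,990 × $636,630 = 237,505.28; Sato 2,731/10,990 × $636,630 = 158,201.69; Halvorsen 2,261/10,990 × $636,630 = 130,975.47; Chaudhri 1,124/10,990 × $636,630 = 65,111.20; Andrade 203/10,990 × $636,630 = 11,759.41; Bergstrom 571/10,990 × $636,630 = 33,076.95.
At nearest $5: Delacroix $237,505; Sato $158,200; Halvorsen $130,975; Chaudhri $65,110; Andrade $11,760; Bergstrom $33,075. Sum = $636,625.
Difference $636,630 − $636,625 = +$5 applied to largest allocation (Delacroix): Delacroix becomes $237,510.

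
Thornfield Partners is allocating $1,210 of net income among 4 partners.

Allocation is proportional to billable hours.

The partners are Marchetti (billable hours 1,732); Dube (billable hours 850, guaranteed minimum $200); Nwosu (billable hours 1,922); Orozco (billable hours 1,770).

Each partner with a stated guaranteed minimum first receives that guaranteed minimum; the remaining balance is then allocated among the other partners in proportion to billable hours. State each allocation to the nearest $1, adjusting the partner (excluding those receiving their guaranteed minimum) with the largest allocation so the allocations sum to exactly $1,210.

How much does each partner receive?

Marchetti: $323; Dube: $200; Nwosu: $357; Orozco: $330

Fund the minimums — Dube $200. Balance $1,010.
Balance split over remaining billable hours 5,424: Marchetti 322.51 → $323; Nwosu 357.89 → $358; Orozco 329.59 → $330.
Rounding difference −$1 applied to Nwosu → $357.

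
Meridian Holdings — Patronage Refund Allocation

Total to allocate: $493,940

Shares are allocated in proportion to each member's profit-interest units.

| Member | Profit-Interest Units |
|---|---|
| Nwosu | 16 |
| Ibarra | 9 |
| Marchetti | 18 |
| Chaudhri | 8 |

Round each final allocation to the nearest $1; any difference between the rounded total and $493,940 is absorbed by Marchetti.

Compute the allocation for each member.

Nwosu: $154,962; Ibarra: $87,166; Marchetti: $174,331; Chaudhri: $77,481

Total profit-interest units = 51.
Proportional shares: Nwosu 16/51 × $493,940 = 154,961.57; Ibarra 9/51 × $493,940 = 87,165.88; Marchetti 18/51 × $493,940 = 174,331.76; Chaudhri 8/51 × $493,940 = 77,480.78.
After rounding ($1): Nwosu $154,962; Ibarra $87,166; Marchetti $174,332; Chaudhri $77,481. Sum = $493,941.
Difference $493,940 − $493,941 = −$1 applied to Marchetti: Marchetti becomes $174,331.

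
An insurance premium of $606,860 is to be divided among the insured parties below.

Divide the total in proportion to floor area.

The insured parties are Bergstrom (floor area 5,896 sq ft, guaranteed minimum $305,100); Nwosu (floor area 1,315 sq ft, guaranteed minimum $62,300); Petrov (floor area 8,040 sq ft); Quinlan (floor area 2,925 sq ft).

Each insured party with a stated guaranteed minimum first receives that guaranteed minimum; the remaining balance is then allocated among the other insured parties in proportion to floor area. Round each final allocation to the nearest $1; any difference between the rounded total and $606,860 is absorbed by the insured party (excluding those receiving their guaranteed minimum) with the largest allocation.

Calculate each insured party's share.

Bergstrom: $305,100 · Nwosu: $62,300 · Petrov: $175,582 · Quinlan: $63,878

Minimums first: Bergstrom $305,100; Nwosu $62,300. Balance $239,460.
Balance split over remaining floor area 10,965: Petrov 175,582.16 → $175,582; Quinlan 63,877.84 → $63,878.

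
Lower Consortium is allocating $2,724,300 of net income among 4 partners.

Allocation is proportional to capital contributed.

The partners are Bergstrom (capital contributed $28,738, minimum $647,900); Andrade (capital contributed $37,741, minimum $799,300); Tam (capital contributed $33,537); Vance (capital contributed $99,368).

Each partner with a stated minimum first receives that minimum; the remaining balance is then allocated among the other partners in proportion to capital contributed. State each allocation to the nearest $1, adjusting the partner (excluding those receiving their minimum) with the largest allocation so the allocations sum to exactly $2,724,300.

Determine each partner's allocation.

Bergstrom: $647,900 | Andrade: $799,300 | Tam: $322,261 | Vance: $954,839

Guaranteed amounts: Bergstrom $647,900; Andrade $799,300. Balance $1,277,100.
Balance split over remaining capital contributed 132,905: Tam 322,261.03 → $322,261; Vance 954,838.97 → $954,839.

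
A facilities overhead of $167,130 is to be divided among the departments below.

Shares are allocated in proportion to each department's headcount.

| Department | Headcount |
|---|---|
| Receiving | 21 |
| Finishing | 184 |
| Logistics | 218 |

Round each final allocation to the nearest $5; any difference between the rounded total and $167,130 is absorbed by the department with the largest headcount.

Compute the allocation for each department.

Receiving: $8,295 · Finishing: $72,700 · Logistics: $86,135

Total headcount = 21 + 184 + 218 = 423.
Raw shares: Receiving 8,297.23; Finishing 72,699.57; Logistics 86,133.19.
After rounding ($5): Receiving $8,295; Finishing $72,700; Logistics $86,135. Sum = $167,130.
Rounded total matches; no reconciliation needed.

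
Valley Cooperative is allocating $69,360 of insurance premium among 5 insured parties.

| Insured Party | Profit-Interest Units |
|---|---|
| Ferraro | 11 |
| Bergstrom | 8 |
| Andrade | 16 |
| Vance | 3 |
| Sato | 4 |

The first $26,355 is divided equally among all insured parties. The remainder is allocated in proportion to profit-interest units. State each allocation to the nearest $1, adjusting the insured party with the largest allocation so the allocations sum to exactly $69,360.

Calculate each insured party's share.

First tranche $26,355 split equally: $5,271 each.
Remainder $43,005 by profit-interest units (total 42): Ferraro 11,263.21 → $11,263; Bergstrom 8,191.43 → $8,191; Andrade 16,382.86 → $16,383; Vance 3,071.79 → $3,072; Sato 4,095.71 → $4,096.
Totals: Ferraro $5,271 + $11,263 = $16,534; Bergstrom $5,271 + $8,191 = $13,462; Andrade $5,271 + $16,383 = $21,654; Vance $5,271 + $3,072 = $8,343; Sato $5,271 + $4,096 = $9,367.

Ferraro: $16,534 · Bergstrom: $13,462 · Andrade: $21,654 · Vance: $8,343 · Sato: $9,367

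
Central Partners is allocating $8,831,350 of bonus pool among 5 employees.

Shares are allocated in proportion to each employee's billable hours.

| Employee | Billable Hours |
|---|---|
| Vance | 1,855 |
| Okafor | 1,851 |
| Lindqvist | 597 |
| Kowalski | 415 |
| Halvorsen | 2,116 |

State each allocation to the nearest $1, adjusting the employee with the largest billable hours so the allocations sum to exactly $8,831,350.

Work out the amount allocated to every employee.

Billable hours total: 1,855 + 1,851 + 597 + 415 + 2,116 = 6,834.
Pro-rata amounts: Vance 2,397,154.56; Okafor 2,391,985.49; Lindqvist 771,483.17; Kowalski 536,290.64; Halvorsen 2,734,436.14.
At nearest $1: Vance $2,397,155; Okafor $2,391,985; Lindqvist $771,483; Kowalski $536,291; Halvorsen $2,734,436. Sum = $8,831,350.
Sum already equals the total — no adjustment.

Vance: $2,397,155; Okafor: $2,391,985; Lindqvist: $771,483; Kowalski: $536,291; Halvorsen: $2,734,436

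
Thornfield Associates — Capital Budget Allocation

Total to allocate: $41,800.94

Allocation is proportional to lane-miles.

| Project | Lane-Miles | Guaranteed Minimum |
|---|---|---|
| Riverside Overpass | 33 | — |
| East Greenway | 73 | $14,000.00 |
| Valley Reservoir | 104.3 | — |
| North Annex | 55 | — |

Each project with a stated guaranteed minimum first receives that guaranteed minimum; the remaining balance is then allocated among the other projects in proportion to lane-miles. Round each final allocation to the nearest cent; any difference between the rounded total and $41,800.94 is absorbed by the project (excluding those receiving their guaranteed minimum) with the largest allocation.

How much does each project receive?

Riverside Overpass: $4,770.83 · East Greenway: $14,000.00 · Valley Reservoir: $15,078.72 · North Annex: $7,951.39

Minimums first: East Greenway $14,000.00. Residual $27,800.94.
Residual split over remaining lane-miles 192.3: Riverside Overpass 4,770.8321 → $4,770.83; Valley Reservoir 15,078.7210 → $15,078.72; North Annex 7,951.3869 → $7,951.39.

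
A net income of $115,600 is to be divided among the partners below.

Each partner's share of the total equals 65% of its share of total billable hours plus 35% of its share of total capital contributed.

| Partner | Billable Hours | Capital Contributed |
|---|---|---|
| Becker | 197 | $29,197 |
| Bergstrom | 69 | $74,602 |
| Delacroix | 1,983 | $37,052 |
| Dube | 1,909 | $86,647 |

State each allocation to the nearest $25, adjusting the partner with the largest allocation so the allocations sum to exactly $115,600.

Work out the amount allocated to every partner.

Becker: $8,750 · Bergstrom: $14,525 · Delacroix: $42,425 · Dube: $49,900

Billable hours total 4,158; capital contributed total 227,498.
Combined weights (65% billable hours + 35% capital contributed): Becker 0.0757; Bergstrom 0.1256; Delacroix 0.3670; Dube 0.4317.
Unrounded shares: Becker 8,752.64; Bergstrom 14,514.71; Delacroix 42,424.78; Dube 49,907.87.
Rounded to nearest $25: Becker $8,750; Bergstrom $14,525; Delacroix $42,425; Dube $49,900. Sum = $115,600.
Rounded total matches; no reconciliation needed.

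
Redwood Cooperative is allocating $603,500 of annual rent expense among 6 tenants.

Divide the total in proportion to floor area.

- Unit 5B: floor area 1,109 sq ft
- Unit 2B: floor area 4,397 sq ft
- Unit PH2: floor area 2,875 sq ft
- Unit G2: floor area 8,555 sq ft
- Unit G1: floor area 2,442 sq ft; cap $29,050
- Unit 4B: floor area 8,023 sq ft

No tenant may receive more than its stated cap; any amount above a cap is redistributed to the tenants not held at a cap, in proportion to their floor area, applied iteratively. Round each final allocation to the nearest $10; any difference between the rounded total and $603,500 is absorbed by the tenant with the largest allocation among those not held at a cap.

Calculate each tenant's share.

Floor area total: 27,401.
Pro-rata shares before constraints: Unit 5B 24,425.44; Unit 2B 96,842.80; Unit PH2 63,321.14; Unit G2 188,421.68; Unit G1 53,784.42; Unit 4B 176,704.52.
Held at cap: Unit G1 ($29,050); residual $574,450 reallocated over remaining floor area 24,959.
Redistributed shares: Unit 5B 25,524.46 → $25,520; Unit 2B 101,200.23 → $101,200; Unit PH2 66,170.27 → $66,170; Unit G2 196,899.71 → $196,900; Unit 4B 184,655.33 → $184,660.

Unit 5B: $25,520; Unit 2B: $101,200; Unit PH2: $66,170; Unit G2: $196,900; Unit G1: $29,050; Unit 4B: $184,660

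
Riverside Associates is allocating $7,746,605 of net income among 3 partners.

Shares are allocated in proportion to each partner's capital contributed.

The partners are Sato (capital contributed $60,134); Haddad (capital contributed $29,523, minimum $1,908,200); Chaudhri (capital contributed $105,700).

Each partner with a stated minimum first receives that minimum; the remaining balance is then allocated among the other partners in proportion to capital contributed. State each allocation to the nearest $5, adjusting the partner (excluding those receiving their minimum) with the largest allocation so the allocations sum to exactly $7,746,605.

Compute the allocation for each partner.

Fund the minimums — Haddad $1,908,200. Remaining pool $5,838,405.
Remaining pool split over remaining capital contributed 165,834: Sato 2,117,096.89 → $2,117,095; Chaudhri 3,721,308.11 → $3,721,310.

Sato: $2,117,095; Haddad: $1,908,200; Chaudhri: $3,721,310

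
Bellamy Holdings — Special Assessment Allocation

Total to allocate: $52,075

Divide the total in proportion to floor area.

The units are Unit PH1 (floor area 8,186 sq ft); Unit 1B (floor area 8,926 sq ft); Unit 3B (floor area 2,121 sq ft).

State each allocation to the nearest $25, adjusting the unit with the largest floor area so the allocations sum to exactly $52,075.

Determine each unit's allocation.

Total floor area = 19,233.
Raw shares: Unit PH1 8,186/19,233 × $52,075 = 22,164.30; Unit 1B 8,926/19,233 × $52,075 = 24,167.91; Unit 3B 2,121/19,233 × $52,075 = 5,742.79.
At nearest $25: Unit PH1 $22,175; Unit 1B $24,175; Unit 3B $5,750. Sum = $52,100.
Difference $52,075 − $52,100 = −$25 applied to largest floor area (Unit 1B): Unit 1B becomes $24,150.

Unit PH1: $22,175 · Unit 1B: $24,150 · Unit 3B: $5,750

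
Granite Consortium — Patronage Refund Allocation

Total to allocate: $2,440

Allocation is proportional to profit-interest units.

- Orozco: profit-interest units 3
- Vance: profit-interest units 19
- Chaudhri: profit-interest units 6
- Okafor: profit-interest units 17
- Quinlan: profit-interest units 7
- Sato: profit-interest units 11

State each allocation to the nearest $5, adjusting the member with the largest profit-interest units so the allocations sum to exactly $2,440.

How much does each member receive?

Orozco: $115 · Vance: $740 · Chaudhri: $230 · Okafor: $660 · Quinlan: $270 · Sato: $425

Combined profit-interest units = 3 + 19 + 6 + 17 + 7 + 11 = 63.
Raw shares: Orozco 116.19; Vance 735.87; Chaudhri 232.38; Okafor 658.41; Quinlan 271.11; Sato 426.03.
Rounded to nearest $5: Orozco $115; Vance $735; Chaudhri $230; Okafor $660; Quinlan $270; Sato $425. Sum = $2,435.
Difference $2,440 − $2,435 = +$5 applied to largest profit-interest units (Vance): Vance becomes $740.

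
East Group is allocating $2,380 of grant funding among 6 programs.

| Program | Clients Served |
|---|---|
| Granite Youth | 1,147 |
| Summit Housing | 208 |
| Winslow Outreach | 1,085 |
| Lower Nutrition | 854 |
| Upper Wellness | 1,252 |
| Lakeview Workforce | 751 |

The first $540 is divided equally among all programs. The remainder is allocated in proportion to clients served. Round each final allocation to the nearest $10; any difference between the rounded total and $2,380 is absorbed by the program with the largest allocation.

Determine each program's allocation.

Granite Youth: $490 | Summit Housing: $160 | Winslow Outreach: $470 | Lower Nutrition: $390 | Upper Wellness: $520 | Lakeview Workforce: $350

$540 shared equally gives $90 per program.
Remainder $1,840 by clients served (total 5,297): Granite Youth 398.43 → $400; Summit Housing 72.25 → $70; Winslow Outreach 376.89 → $380; Lower Nutrition 296.65 → $300; Upper Wellness 434.90 → $430; Lakeview Workforce 260.87 → $260.
Totals: Granite Youth $90 + $400 = $490; Summit Housing $90 + $70 = $160; Winslow Outreach $90 + $380 = $470; Lower Nutrition $90 + $300 = $390; Upper Wellness $90 + $430 = $520; Lakeview Workforce $90 + $260 = $350.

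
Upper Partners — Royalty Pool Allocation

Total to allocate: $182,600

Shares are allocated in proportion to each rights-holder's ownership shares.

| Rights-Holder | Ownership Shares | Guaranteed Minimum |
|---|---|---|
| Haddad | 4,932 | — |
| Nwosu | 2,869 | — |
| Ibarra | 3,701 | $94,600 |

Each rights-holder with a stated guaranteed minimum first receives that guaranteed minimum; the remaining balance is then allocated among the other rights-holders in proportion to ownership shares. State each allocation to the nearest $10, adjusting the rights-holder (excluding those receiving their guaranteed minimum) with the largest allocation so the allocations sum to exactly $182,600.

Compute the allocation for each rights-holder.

Haddad: $55,640 · Nwosu: $32,360 · Ibarra: $94,600

Guaranteed amounts: Ibarra $94,600. Residual $88,000.
Residual split over remaining ownership shares 7,801: Haddad 55,635.94 → $55,640; Nwosu 32,364.06 → $32,360.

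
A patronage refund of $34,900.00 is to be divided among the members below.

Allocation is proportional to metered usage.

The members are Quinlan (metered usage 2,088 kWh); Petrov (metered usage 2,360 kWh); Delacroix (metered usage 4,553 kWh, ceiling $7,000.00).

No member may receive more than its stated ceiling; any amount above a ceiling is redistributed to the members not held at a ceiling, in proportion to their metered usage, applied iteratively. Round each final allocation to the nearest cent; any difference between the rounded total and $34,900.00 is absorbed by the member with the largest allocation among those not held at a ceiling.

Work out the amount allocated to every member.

Quinlan: $13,096.94 · Petrov: $14,803.06 · Delacroix: $7,000.00

Total metered usage = 9,001.
Proportional shares (ignoring caps): Quinlan 8,095.9005; Petrov 9,150.5388; Delacroix 17,653.5607.
Held at cap: Delacroix ($7,000.00); remaining pool $27,900.00 reallocated over remaining metered usage 4,448.
Remaining shares: Quinlan 13,096.9424 → $13,096.94; Petrov 14,803.0576 → $14,803.06.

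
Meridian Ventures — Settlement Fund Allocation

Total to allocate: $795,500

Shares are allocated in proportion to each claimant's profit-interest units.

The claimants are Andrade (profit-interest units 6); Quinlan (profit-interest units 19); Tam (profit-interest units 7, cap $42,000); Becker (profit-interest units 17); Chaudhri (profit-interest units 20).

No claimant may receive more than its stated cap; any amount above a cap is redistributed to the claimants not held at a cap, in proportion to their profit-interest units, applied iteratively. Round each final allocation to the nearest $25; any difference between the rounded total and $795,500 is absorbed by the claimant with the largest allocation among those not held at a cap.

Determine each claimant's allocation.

Combined profit-interest units = 69.
Unconstrained shares: Andrade 69,173.91; Quinlan 219,050.72; Tam 80,702.90; Becker 195,992.75; Chaudhri 230,579.71.
Held at cap: Tam ($42,000); balance $753,500 reallocated over remaining profit-interest units 62.
Redistributed shares: Andrade 72,919.35 → $72,925; Quinlan 230,911.29 → $230,900; Becker 206,604.84 → $206,600; Chaudhri 243,064.52 → $243,075.

Andrade: $72,925; Quinlan: $230,900; Tam: $42,000; Becker: $206,600; Chaudhri: $243,075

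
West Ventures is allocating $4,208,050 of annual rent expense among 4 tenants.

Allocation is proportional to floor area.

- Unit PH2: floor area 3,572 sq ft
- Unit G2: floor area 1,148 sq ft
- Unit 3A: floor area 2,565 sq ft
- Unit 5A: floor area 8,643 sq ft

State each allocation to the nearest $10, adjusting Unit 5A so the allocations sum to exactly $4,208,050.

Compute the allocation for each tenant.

Total floor area = 15,928.
Unrounded shares: Unit PH2 3,572/15,928 × $4,208,050 = 943,693.78; Unit G2 1,148/15,928 × $4,208,050 = 303,292.40; Unit 3A 2,565/15,928 × $4,208,050 = 677,652.45; Unit 5A 8,643/15,928 × $4,208,050 = 2,283,411.36.
Rounded to nearest $10: Unit PH2 $943,690; Unit G2 $303,290; Unit 3A $677,650; Unit 5A $2,283,410. Sum = $4,208,040.
Difference $4,208,050 − $4,208,040 = +$10 applied to Unit 5A: Unit 5A becomes $2,283,420.

Unit PH2: $943,690; Unit G2: $303,290; Unit 3A: $677,650; Unit 5A: $2,283,420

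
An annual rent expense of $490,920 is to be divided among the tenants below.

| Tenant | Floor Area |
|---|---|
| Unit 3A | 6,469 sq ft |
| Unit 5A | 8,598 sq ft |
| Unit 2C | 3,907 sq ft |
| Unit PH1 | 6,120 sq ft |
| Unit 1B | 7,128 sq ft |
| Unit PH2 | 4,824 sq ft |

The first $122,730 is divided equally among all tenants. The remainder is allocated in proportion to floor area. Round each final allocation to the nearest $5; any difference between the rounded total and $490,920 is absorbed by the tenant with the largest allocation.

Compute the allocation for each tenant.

First tranche $122,730 split equally: $20,455 each.
Remainder $368,190 by floor area (total 37,046): Unit 3A 64,293.61 → $64,295; Unit 5A 85,453.16 → $85,455; Unit 2C 38,830.60 → $38,830; Unit PH1 60,825.00 → $60,825; Unit 1B 70,843.23 → $70,845; Unit PH2 47,944.41 → $47,945.
Rounding difference −$5 on remainder applied to Unit 5A.
Totals: Unit 3A $20,455 + $64,295 = $84,750; Unit 5A $20,455 + $85,450 = $105,905; Unit 2C $20,455 + $38,830 = $59,285; Unit PH1 $20,455 + $60,825 = $81,280; Unit 1B $20,455 + $70,845 = $91,300; Unit PH2 $20,455 + $47,945 = $68,400.

Unit 3A: $84,750 · Unit 5A: $105,905 · Unit 2C: $59,285 · Unit PH1: $81,280 · Unit 1B: $91,300 · Unit PH2: $68,400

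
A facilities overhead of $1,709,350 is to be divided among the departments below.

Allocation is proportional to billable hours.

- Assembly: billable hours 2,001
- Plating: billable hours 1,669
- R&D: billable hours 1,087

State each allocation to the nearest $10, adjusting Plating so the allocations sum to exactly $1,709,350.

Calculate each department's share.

Combined billable hours = 4,757.
Raw shares: Assembly 2,001/4,757 × $1,709,350 = 719,026.56; Plating 1,669/4,757 × $1,709,350 = 599,727.80; R&D 1,087/4,757 × $1,709,350 = 390,595.64.
After rounding ($10): Assembly $719,030; Plating $599,730; R&D $390,600. Sum = $1,709,360.
Difference $1,709,350 − $1,709,360 = −$10 applied to Plating: Plating becomes $599,720.

Assembly: $719,030 · Plating: $599,720 · R&D: $390,600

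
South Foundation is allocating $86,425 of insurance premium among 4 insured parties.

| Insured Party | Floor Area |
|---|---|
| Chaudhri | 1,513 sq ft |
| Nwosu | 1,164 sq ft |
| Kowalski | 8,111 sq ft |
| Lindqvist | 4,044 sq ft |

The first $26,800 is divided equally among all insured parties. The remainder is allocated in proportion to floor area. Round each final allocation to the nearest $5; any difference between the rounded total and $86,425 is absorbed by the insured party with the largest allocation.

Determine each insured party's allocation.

Chaudhri: $12,780 | Nwosu: $11,380 | Kowalski: $39,310 | Lindqvist: $22,955

First tranche $26,800 split equally: $6,700 each.
Remainder $59,625 by floor area (total 14,832): Chaudhri 6,082.30 → $6,080; Nwosu 4,679.31 → $4,680; Kowalski 32,606.42 → $32,605; Lindqvist 16,256.98 → $16,255.
Rounding difference +$5 on remainder applied to Kowalski.
Totals: Chaudhri $6,700 + $6,080 = $12,780; Nwosu $6,700 + $4,680 = $11,380; Kowalski $6,700 + $32,610 = $39,310; Lindqvist $6,700 + $16,255 = $22,955.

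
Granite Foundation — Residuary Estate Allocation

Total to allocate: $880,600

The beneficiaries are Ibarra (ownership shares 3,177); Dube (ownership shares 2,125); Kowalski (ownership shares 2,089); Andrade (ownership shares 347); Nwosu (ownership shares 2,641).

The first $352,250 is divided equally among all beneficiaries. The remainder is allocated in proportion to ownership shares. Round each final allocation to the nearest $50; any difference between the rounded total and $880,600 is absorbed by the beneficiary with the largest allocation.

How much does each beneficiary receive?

Equal tier: $352,250 ÷ 5 = $70,450 apiece.
Remainder $528,350 by ownership shares (total 10,379): Ibarra 161,727.33 → $161,750; Dube 108,174.56 → $108,150; Kowalski 106,341.95 → $106,350; Andrade 17,664.27 → $17,650; Nwosu 134,441.89 → $134,450.
Totals: Ibarra $70,450 + $161,750 = $232,200; Dube $70,450 + $108,150 = $178,600; Kowalski $70,450 + $106,350 = $176,800; Andrade $70,450 + $17,650 = $88,100; Nwosu $70,450 + $134,450 = $204,900.

Ibarra: $232,200 | Dube: $178,600 | Kowalski: $176,800 | Andrade: $88,100 | Nwosu: $204,900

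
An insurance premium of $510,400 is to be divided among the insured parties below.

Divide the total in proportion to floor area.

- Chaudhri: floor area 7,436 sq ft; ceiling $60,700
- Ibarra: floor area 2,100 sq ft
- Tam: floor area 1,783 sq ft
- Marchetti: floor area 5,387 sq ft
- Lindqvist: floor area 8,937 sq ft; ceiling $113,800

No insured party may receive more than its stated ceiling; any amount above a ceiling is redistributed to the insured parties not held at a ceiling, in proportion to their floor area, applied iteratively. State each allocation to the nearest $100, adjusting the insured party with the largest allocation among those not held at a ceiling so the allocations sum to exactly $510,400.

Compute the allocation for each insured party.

Combined floor area = 25,643.
Unconstrained shares: Chaudhri 148,006.65; Ibarra 41,798.54; Tam 35,488.95; Marchetti 107,223.21; Lindqvist 177,882.65.
Held at cap: Chaudhri ($60,700), Lindqvist ($113,800); remaining pool $335,900 reallocated over remaining floor area 9,270.
Shares after redistribution: Ibarra 76,093.85 → $76,100; Tam 64,607.30 → $64,600; Marchetti 195,198.85 → $195,200.

Chaudhri: $60,700 | Ibarra: $76,100 | Tam: $64,600 | Marchetti: $195,200 | Lindqvist: $113,800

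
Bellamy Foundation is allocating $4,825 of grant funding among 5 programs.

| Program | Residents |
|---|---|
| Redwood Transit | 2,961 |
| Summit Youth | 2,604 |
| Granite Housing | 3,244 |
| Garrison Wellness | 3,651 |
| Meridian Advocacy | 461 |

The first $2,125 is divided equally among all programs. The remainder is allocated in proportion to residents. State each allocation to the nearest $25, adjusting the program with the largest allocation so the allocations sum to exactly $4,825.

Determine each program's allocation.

$2,125 shared equally gives $425 per program.
Remainder $2,700 by residents (total 12,921): Redwood Transit 618.74 → $625; Summit Youth 544.14 → $550; Granite Housing 677.87 → $675; Garrison Wellness 762.92 → $775; Meridian Advocacy 96.33 → $100.
Rounding difference −$25 on remainder applied to Garrison Wellness.
Totals: Redwood Transit $425 + $625 = $1,050; Summit Youth $425 + $550 = $975; Granite Housing $425 + $675 = $1,100; Garrison Wellness $425 + $750 = $1,175; Meridian Advocacy $425 + $100 = $525.

Redwood Transit: $1,050; Summit Youth: $975; Granite Housing: $1,100; Garrison Wellness: $1,175; Meridian Advocacy: $525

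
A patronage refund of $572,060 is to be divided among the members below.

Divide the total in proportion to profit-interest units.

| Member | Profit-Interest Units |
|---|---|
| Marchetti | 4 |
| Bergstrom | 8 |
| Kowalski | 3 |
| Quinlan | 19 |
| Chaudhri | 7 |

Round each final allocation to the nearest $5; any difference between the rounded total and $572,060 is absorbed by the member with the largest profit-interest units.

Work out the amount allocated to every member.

Sum of profit-interest units: 4 + 8 + 3 + 19 + 7 = 41.
Proportional shares: Marchetti 55,810.73; Bergstrom 111,621.46; Kowalski 41,858.05; Quinlan 265,100.98; Chaudhri 97,668.78.
At nearest $5: Marchetti $55,810; Bergstrom $111,620; Kowalski $41,860; Quinlan $265,100; Chaudhri $97,670. Sum = $572,060.
Rounded total matches; no reconciliation needed.

Marchetti: $55,810; Bergstrom: $111,620; Kowalski: $41,860; Quinlan: $265,100; Chaudhri: $97,670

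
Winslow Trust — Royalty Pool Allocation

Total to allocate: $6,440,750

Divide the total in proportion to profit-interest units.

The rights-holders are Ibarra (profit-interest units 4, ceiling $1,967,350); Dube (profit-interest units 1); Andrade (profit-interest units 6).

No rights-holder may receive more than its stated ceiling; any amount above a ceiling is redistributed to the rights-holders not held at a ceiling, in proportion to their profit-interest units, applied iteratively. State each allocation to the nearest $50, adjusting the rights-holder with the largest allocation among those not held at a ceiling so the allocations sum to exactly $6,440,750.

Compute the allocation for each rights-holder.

Ibarra: $1,967,350; Dube: $639,050; Andrade: $3,834,350

Sum of profit-interest units: 11.
Pro-rata shares before constraints: Ibarra 2,342,090.91; Dube 585,522.73; Andrade 3,513,136.36.
Held at cap: Ibarra ($1,967,350); balance $4,473,400 reallocated over remaining profit-interest units 7.
Remaining shares: Dube 639,057.14 → $639,050; Andrade 3,834,342.86 → $3,834,350.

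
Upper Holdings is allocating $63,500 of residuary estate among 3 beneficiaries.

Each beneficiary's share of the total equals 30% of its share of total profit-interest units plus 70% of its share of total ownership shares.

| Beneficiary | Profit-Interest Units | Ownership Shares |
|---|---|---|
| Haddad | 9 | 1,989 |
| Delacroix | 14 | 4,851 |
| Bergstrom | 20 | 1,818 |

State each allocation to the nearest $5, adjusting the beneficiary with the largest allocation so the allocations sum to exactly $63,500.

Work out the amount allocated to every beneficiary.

Haddad: $14,200 · Delacroix: $31,105 · Bergstrom: $18,195

Profit-interest units total 43; ownership shares total 8,658.
Combined weights (30% profit-interest units + 70% ownership shares): Haddad 0.2236; Delacroix 0.4899; Bergstrom 0.2865.
Unrounded shares: Haddad 14,198.70; Delacroix 31,107.26; Bergstrom 18,194.04.
Rounded to nearest $5: Haddad $14,200; Delacroix $31,105; Bergstrom $18,195. Sum = $63,500.
Sum already equals the total — no adjustment.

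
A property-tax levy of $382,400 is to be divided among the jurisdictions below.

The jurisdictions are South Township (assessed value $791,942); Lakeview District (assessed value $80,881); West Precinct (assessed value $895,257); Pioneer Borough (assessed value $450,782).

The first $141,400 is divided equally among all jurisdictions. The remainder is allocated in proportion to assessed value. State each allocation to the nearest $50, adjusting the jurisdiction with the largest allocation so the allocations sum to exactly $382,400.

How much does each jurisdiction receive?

South Township: $121,350 | Lakeview District: $44,150 | West Precinct: $132,600 | Pioneer Borough: $84,300

Equal tier: $141,400 ÷ 4 = $35,350 apiece.
Remainder $241,000 by assessed value (total 2,218,862): South Township 86,016.17 → $86,000; Lakeview District 8,784.83 → $8,800; West Precinct 97,237.65 → $97,250; Pioneer Borough 48,961.34 → $48,950.
Totals: South Township $35,350 + $86,000 = $121,350; Lakeview District $35,350 + $8,800 = $44,150; West Precinct $35,350 + $97,250 = $132,600; Pioneer Borough $35,350 + $48,950 = $84,300.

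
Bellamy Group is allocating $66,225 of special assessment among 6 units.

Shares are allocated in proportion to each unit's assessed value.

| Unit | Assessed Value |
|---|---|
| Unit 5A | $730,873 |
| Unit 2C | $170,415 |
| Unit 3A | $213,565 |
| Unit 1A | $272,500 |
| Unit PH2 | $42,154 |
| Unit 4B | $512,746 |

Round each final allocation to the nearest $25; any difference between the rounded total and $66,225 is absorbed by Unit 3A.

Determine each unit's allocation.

Sum of assessed value: 1,942,253.
Unrounded shares: Unit 5A 730,873/1,942,253 × $66,225 = 24,920.58; Unit 2C 170,415/1,942,253 × $66,225 = 5,810.64; Unit 3A 213,565/1,942,253 × $66,225 = 7,281.93; Unit 1A 272,500/1,942,253 × $66,225 = 9,291.43; Unit PH2 42,154/1,942,253 × $66,225 = 1,437.32; Unit 4B 512,746/1,942,253 × $66,225 = 17,483.10.
After rounding ($25): Unit 5A $24,925; Unit 2C $5,800; Unit 3A $7,275; Unit 1A $9,300; Unit PH2 $1,425; Unit 4B $17,475. Sum = $66,200.
Difference $66,225 − $66,200 = +$25 applied to Unit 3A: Unit 3A becomes $7,300.

Unit 5A: $24,925 · Unit 2C: $5,800 · Unit 3A: $7,300 · Unit 1A: $9,300 · Unit PH2: $1,425 · Unit 4B: $17,475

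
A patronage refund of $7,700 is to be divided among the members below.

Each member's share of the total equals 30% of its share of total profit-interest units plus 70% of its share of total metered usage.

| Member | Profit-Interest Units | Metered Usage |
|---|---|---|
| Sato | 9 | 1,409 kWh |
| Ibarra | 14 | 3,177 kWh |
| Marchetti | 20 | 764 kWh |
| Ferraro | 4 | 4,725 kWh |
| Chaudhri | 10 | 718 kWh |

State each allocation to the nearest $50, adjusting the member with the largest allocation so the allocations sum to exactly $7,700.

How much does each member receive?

Sato: $1,050 · Ibarra: $2,150 · Marchetti: $1,200 · Ferraro: $2,550 · Chaudhri: $750

Totals — profit-interest units 57, metered usage 10,793.
Combined weights (30% profit-interest units + 70% metered usage): Sato 0.1388; Ibarra 0.2797; Marchetti 0.1548; Ferraro 0.3275; Chaudhri 0.0992.
Unrounded shares: Sato 1,068.39; Ibarra 2,153.96; Marchetti 1,192.07; Ferraro 2,521.76; Chaudhri 763.83.
At nearest $50: Sato $1,050; Ibarra $2,150; Marchetti $1,200; Ferraro $2,500; Chaudhri $750. Sum = $7,650.
Difference $7,700 − $7,650 = +$50 applied to largest allocation (Ferraro): Ferraro becomes $2,550.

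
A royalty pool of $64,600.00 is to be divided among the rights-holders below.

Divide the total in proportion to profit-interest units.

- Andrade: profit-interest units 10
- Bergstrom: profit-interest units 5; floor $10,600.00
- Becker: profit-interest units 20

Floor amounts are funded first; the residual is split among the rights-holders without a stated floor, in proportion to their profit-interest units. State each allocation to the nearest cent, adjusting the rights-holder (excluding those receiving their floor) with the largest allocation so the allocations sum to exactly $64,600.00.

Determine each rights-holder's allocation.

Fund the minimums — Bergstrom $10,600.00. Balance $54,000.00.
Balance split over remaining profit-interest units 30: Andrade 18,000.0000 → $18,000.00; Becker 36,000.0000 → $36,000.00.

Andrade: $18,000.00 · Bergstrom: $10,600.00 · Becker: $36,000.00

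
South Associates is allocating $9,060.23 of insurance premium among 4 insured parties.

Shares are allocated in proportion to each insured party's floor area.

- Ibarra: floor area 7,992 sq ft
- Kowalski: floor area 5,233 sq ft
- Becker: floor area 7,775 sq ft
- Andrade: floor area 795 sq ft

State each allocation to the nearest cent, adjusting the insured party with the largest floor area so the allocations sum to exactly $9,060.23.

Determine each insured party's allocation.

Total floor area = 7,992 + 5,233 + 7,775 + 795 = 21,795.
Pro-rata amounts: Ibarra 3,322.2922; Kowalski 2,175.3697; Becker 3,232.0848; Andrade 330.4833.
At nearest cent: Ibarra $3,322.29; Kowalski $2,175.37; Becker $3,232.08; Andrade $330.48. Sum = $9,060.22.
Difference $9,060.23 − $9,060.22 = +$0.01 applied to largest floor area (Ibarra): Ibarra becomes $3,322.30.

Ibarra: $3,322.30 · Kowalski: $2,175.37 · Becker: $3,232.08 · Andrade: $330.48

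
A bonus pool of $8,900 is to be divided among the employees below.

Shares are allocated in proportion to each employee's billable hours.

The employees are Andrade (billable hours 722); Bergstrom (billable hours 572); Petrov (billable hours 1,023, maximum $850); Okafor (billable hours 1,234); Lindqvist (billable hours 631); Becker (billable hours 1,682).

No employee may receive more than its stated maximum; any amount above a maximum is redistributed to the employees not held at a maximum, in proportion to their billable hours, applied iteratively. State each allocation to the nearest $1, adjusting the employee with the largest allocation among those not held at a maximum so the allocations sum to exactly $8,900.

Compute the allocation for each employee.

Sum of billable hours: 5,864.
Pro-rata shares before constraints: Andrade 1,095.80; Bergstrom 868.14; Petrov 1,552.64; Okafor 1,872.89; Lindqvist 957.69; Becker 2,552.83.
Cap binds for Petrov ($850); residual $8,050 reallocated over remaining billable hours 4,841.
Shares after redistribution: Andrade 1,200.60 → $1,201; Bergstrom 951.17 → $951; Okafor 2,051.99 → $2,052; Lindqvist 1,049.28 → $1,049; Becker 2,796.96 → $2,797.

Andrade: $1,201 · Bergstrom: $951 · Petrov: $850 · Okafor: $2,052 · Lindqvist: $1,049 · Becker: $2,797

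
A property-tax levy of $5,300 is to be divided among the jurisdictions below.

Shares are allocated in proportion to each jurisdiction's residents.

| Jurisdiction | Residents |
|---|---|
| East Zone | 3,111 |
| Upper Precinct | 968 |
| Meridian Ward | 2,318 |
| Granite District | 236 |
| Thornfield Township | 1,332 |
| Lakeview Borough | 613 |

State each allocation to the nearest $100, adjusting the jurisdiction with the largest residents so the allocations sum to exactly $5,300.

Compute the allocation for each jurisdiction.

Residents total: 8,578.
Pro-rata amounts: East Zone 3,111/8,578 × $5,300 = 1,922.16; Upper Precinct 968/8,578 × $5,300 = 598.09; Meridian Ward 2,318/8,578 × $5,300 = 1,432.20; Granite District 236/8,578 × $5,300 = 145.81; Thornfield Township 1,332/8,578 × $5,300 = 822.99; Lakeview Borough 613/8,578 × $5,300 = 378.75.
At nearest $100: East Zone $1,900; Upper Precinct $600; Meridian Ward $1,400; Granite District $100; Thornfield Township $800; Lakeview Borough $400. Sum = $5,200.
Difference $5,300 − $5,200 = +$100 applied to largest residents (East Zone): East Zone becomes $2,000.

East Zone: $2,000; Upper Precinct: $600; Meridian Ward: $1,400; Granite District: $100; Thornfield Township: $800; Lakeview Borough: $400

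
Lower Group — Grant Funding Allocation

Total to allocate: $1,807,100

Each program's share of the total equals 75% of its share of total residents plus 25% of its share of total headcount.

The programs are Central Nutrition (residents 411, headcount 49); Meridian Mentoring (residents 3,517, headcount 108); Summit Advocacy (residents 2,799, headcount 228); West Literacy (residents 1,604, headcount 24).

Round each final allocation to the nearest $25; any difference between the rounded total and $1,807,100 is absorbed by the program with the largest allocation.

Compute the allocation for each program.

Totals — residents 8,331, headcount 409.
Blended shares (75% residents + 25% headcount): Central Nutrition 0.0670; Meridian Mentoring 0.3826; Summit Advocacy 0.3913; West Literacy 0.1591.
Raw shares: Central Nutrition 120,987.98; Meridian Mentoring 691,456.68; Summit Advocacy 707,199.29; West Literacy 287,456.05.
After rounding ($25): Central Nutrition $121,000; Meridian Mentoring $691,450; Summit Advocacy $707,200; West Literacy $287,450. Sum = $1,807,100.
Sum already equals the total — no adjustment.

Central Nutrition: $121,000; Meridian Mentoring: $691,450; Summit Advocacy: $707,200; West Literacy: $287,450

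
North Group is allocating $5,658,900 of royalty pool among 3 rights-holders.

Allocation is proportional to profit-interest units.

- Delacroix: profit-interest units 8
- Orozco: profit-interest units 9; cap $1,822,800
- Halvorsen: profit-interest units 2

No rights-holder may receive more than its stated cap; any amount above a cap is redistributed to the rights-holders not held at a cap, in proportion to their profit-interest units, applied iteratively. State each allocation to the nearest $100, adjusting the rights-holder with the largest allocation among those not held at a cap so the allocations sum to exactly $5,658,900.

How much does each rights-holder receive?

Profit-interest units total: 19.
Pro-rata shares before constraints: Delacroix 2,382,694.74; Orozco 2,680,531.58; Halvorsen 595,673.68.
Held at cap: Orozco ($1,822,800); balance $3,836,100 reallocated over remaining profit-interest units 10.
Shares after redistribution: Delacroix 3,068,880.00 → $3,068,900; Halvorsen 767,220.00 → $767,200.

Delacroix: $3,068,900; Orozco: $1,822,800; Halvorsen: $767,200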